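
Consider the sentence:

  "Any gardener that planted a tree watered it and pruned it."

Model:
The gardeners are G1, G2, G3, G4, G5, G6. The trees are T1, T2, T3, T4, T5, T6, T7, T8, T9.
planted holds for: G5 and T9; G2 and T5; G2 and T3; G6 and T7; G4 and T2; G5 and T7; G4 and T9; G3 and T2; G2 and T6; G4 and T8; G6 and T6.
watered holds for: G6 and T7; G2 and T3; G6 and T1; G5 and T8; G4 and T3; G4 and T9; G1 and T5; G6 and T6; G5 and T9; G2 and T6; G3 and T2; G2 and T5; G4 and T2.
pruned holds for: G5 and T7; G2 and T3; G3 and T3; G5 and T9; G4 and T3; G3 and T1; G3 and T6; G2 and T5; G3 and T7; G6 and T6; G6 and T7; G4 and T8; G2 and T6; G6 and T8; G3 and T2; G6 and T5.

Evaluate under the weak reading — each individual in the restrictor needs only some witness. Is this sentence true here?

"it" takes "a tree" as antecedent — a donkey pronoun bound across the clause boundary.
Weak reading: every gardener g with some planted-tree has at least one planted-tree t such that watered(g,t) ∧ pruned(g,t).
Per gardener: G2:✓  G3:✓  G4:✗  G5:✓  G6:✓
G4 has no witness among its planted-trees.

False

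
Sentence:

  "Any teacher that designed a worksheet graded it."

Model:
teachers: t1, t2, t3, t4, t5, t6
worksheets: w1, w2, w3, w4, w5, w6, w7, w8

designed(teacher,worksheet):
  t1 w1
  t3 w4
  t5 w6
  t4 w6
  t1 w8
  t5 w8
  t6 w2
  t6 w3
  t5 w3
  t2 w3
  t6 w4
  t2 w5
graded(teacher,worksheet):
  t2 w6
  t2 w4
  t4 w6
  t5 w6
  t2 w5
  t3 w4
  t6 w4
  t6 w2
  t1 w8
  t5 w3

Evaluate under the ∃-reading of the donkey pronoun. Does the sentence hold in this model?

"it" takes "a worksheet" as antecedent — a donkey pronoun bound across the clause boundary.
Weak reading: every teacher t with some designed-worksheet has at least one designed-worksheet w such that graded(t,w).
Per teacher: t1:✓  t2:✓  t3:✓  t4:✓  t5:✓  t6:✓
Every teacher in the restrictor has a witness.

True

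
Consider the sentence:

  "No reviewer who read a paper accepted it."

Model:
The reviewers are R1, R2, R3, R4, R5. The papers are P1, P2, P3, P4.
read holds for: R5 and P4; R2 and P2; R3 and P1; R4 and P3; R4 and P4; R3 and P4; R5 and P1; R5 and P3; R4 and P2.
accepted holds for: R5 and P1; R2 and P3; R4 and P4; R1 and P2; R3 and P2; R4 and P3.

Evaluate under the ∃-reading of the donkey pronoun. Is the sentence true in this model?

False

"it" takes "a paper" as antecedent — a donkey pronoun bound across the clause boundary.
Truth condition: for no (r,p) with read(r,p) does accepted(r,p) hold.
Restrictor pairs — does the scope hold? (R2,P2):fails  (R3,P1):fails  (R3,P4):fails  (R4,P2):fails  (R4,P3):holds  (R4,P4):holds  (R5,P1):holds  (R5,P3):fails  (R5,P4):fails
Scope holds for 3 pair(s), so the sentence is false.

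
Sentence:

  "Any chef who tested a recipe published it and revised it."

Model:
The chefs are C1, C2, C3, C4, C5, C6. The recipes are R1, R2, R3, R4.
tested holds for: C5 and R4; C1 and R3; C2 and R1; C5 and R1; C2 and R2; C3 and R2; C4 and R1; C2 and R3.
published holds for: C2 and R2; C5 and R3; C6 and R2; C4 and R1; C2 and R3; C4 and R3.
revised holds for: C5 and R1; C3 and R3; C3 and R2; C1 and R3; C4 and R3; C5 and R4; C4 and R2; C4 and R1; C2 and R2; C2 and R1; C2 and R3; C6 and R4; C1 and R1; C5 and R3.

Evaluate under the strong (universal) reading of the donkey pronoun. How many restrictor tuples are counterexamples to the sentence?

5

"it" takes "a recipe" as antecedent — a donkey pronoun bound across the clause boundary.
Strong reading: for every (c,r) with tested(c,r), published(c,r) ∧ revised(c,r).
Restrictor pairs: (C1,R3) ✗  (C2,R1) ✗  (C2,R2) ✓  (C2,R3) ✓  (C3,R2) ✗  (C4,R1) ✓  (C5,R1) ✗  (C5,R4) ✗
Counterexamples (restrictor pairs failing the scope): 5.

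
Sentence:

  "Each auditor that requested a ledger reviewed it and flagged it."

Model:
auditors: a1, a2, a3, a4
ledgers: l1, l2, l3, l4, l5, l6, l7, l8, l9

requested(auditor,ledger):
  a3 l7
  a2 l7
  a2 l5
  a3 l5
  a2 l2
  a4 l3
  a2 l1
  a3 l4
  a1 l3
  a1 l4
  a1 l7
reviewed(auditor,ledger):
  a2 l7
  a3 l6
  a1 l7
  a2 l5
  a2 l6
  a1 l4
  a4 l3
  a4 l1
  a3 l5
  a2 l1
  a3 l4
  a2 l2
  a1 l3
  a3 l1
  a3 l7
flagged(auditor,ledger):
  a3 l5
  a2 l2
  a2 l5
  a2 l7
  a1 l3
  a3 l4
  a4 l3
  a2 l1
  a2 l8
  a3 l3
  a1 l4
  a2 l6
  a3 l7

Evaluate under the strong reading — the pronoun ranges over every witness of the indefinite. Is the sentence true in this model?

False

"it" takes "a ledger" as antecedent — a donkey pronoun bound across the clause boundary.
Strong reading: for every (a,l) with requested(a,l), reviewed(a,l) ∧ flagged(a,l).
Restrictor pairs: (a1,l3) ✓  (a1,l4) ✓  (a1,l7) ✗  (a2,l1) ✓  (a2,l2) ✓  (a2,l5) ✓  (a2,l7) ✓  (a3,l4) ✓  (a3,l5) ✓  (a3,l7) ✓  (a4,l3) ✓
Counterexample: (a1,l7) is in requested but fails the scope.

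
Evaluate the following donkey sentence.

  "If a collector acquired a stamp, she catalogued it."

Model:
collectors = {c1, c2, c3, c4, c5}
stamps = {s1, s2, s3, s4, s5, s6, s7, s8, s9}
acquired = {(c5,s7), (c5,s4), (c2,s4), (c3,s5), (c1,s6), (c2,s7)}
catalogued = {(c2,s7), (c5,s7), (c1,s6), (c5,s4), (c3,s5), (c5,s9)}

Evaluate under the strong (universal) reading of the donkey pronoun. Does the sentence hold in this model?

False

"it" takes "a stamp" as antecedent — a donkey pronoun bound across the clause boundary.
Strong reading: for every (c,s) with acquired(c,s), catalogued(c,s).
Restrictor pairs: (c1,s6) ✓  (c2,s4) ✗  (c2,s7) ✓  (c3,s5) ✓  (c5,s4) ✓  (c5,s7) ✓
Counterexample: (c2,s4) is in acquired but fails the scope.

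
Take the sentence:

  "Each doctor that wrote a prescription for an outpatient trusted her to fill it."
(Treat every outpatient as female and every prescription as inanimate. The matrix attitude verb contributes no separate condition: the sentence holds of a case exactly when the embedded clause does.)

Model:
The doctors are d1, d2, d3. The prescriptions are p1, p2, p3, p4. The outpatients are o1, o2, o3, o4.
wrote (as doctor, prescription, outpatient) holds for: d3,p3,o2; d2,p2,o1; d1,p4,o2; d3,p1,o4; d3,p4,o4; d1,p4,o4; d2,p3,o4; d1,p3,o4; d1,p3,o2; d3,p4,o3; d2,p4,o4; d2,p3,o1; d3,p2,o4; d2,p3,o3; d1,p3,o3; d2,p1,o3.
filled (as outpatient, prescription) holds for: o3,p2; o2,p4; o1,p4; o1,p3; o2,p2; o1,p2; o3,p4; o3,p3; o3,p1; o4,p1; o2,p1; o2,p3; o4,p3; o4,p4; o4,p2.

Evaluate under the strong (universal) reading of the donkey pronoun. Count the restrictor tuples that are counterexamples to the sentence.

"her" takes "an outpatient" as antecedent and "it" takes "a prescription"; both are donkey pronouns co-varying with the restrictor.
Strong reading: for every (d,p,o) with wrote(d,p,o), filled(o,p).
Restrictor triples: (d1,p3,o2)→filled(o2,p3) ✓  (d1,p3,o3)→filled(o3,p3) ✓  (d1,p3,o4)→filled(o4,p3) ✓  (d1,p4,o2)→filled(o2,p4) ✓  (d1,p4,o4)→filled(o4,p4) ✓  (d2,p1,o3)→filled(o3,p1) ✓  (d2,p2,o1)→filled(o1,p2) ✓  (d2,p3,o1)→filled(o1,p3) ✓  (d2,p3,o3)→filled(o3,p3) ✓  (d2,p3,o4)→filled(o4,p3) ✓  (d2,p4,o4)→filled(o4,p4) ✓  (d3,p1,o4)→filled(o4,p1) ✓  (d3,p2,o4)→filled(o4,p2) ✓  (d3,p3,o2)→filled(o2,p3) ✓  (d3,p4,o3)→filled(o3,p4) ✓  (d3,p4,o4)→filled(o4,p4) ✓
Counterexamples (restrictor triples failing the scope): 0.

0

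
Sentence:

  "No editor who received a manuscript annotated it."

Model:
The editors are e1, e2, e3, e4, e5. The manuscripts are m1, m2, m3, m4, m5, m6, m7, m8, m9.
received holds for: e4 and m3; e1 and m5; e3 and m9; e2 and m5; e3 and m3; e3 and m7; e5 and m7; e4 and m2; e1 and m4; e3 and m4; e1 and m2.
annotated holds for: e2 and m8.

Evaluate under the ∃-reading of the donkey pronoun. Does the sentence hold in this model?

True

"it" takes "a manuscript" as antecedent — a donkey pronoun bound across the clause boundary.
Truth condition: for no (e,m) with received(e,m) does annotated(e,m) hold.
Restrictor pairs — does the scope hold? (e1,m2):fails  (e1,m4):fails  (e1,m5):fails  (e2,m5):fails  (e3,m3):fails  (e3,m4):fails  (e3,m7):fails  (e3,m9):fails  (e4,m2):fails  (e4,m3):fails  (e5,m7):fails
Scope holds for no restrictor pair, so the sentence is true.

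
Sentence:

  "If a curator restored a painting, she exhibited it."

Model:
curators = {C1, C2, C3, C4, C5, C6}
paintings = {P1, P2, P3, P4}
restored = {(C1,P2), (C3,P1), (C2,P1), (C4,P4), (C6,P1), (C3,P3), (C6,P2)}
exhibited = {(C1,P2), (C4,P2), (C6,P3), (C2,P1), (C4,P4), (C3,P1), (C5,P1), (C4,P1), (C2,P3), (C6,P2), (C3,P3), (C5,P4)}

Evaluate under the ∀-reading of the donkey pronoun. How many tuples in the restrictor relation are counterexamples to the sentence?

"it" takes "a painting" as antecedent — a donkey pronoun bound across the clause boundary.
Strong reading: for every (c,p) with restored(c,p), exhibited(c,p).
Restrictor pairs: (C1,P2) ✓  (C2,P1) ✓  (C3,P1) ✓  (C3,P3) ✓  (C4,P4) ✓  (C6,P1) ✗  (C6,P2) ✓
Counterexamples (restrictor pairs failing the scope): 1.

1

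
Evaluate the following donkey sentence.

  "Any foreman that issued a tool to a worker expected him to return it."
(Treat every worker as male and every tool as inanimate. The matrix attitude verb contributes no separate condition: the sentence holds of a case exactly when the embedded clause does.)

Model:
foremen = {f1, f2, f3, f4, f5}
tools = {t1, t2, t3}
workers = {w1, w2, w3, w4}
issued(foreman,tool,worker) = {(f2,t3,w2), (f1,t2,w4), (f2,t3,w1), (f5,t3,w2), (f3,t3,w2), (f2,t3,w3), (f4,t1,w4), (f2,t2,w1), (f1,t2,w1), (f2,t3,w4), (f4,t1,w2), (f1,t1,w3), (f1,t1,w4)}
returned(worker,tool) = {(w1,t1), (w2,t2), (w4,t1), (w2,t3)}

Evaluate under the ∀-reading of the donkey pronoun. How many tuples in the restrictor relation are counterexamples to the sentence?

8

"him" takes "a worker" as antecedent and "it" takes "a tool"; both are donkey pronouns co-varying with the restrictor.
Strong reading: for every (f,t,w) with issued(f,t,w), returned(w,t).
Restrictor triples: (f1,t1,w3)→returned(w3,t1) ✗  (f1,t1,w4)→returned(w4,t1) ✓  (f1,t2,w1)→returned(w1,t2) ✗  (f1,t2,w4)→returned(w4,t2) ✗  (f2,t2,w1)→returned(w1,t2) ✗  (f2,t3,w1)→returned(w1,t3) ✗  (f2,t3,w2)→returned(w2,t3) ✓  (f2,t3,w3)→returned(w3,t3) ✗  (f2,t3,w4)→returned(w4,t3) ✗  (f3,t3,w2)→returned(w2,t3) ✓  (f4,t1,w2)→returned(w2,t1) ✗  (f4,t1,w4)→returned(w4,t1) ✓  (f5,t3,w2)→returned(w2,t3) ✓
Counterexamples (restrictor triples failing the scope): 8.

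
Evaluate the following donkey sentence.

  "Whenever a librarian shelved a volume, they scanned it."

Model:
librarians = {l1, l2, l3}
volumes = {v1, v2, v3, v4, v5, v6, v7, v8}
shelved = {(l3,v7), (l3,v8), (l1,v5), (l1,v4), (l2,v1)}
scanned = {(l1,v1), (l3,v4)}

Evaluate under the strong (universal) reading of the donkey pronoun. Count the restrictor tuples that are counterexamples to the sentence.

"it" takes "a volume" as antecedent — a donkey pronoun bound across the clause boundary.
Strong reading: for every (l,v) with shelved(l,v), scanned(l,v).
Restrictor pairs: (l1,v4) ✗  (l1,v5) ✗  (l2,v1) ✗  (l3,v7) ✗  (l3,v8) ✗
Counterexamples (restrictor pairs failing the scope): 5.

5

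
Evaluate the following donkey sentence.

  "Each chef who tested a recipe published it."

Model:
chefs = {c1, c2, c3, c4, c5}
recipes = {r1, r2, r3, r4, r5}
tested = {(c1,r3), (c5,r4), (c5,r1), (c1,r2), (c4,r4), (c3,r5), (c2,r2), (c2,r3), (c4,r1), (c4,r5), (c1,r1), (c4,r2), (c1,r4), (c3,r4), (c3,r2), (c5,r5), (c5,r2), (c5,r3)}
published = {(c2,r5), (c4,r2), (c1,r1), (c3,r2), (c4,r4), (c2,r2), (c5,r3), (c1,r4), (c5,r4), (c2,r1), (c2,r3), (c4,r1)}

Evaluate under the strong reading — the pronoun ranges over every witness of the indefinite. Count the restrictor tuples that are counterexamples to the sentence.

8

"it" takes "a recipe" as antecedent — a donkey pronoun bound across the clause boundary.
Strong reading: for every (c,r) with tested(c,r), published(c,r).
Restrictor pairs: (c1,r1) ✓  (c1,r2) ✗  (c1,r3) ✗  (c1,r4) ✓  (c2,r2) ✓  (c2,r3) ✓  (c3,r2) ✓  (c3,r4) ✗  (c3,r5) ✗  (c4,r1) ✓  (c4,r2) ✓  (c4,r4) ✓  (c4,r5) ✗  (c5,r1) ✗  (c5,r2) ✗  (c5,r3) ✓  (c5,r4) ✓  (c5,r5) ✗
Counterexamples (restrictor pairs failing the scope): 8.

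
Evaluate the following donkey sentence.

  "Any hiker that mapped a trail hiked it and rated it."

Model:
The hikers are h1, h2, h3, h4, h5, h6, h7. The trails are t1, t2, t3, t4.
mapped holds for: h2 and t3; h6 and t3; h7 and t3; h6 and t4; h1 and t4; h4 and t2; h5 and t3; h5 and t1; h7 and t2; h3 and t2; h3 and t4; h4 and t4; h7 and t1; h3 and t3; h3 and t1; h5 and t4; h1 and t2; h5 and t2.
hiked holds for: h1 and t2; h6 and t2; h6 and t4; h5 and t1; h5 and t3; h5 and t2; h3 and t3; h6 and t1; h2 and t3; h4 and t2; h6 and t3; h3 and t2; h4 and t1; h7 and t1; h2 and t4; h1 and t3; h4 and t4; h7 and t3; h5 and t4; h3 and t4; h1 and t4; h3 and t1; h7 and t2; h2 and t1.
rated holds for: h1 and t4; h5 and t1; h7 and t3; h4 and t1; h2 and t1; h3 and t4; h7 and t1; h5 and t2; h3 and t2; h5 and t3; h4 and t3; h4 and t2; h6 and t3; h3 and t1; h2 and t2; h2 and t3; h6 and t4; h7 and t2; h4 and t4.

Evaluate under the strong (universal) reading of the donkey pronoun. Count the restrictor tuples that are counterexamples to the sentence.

"it" takes "a trail" as antecedent — a donkey pronoun bound across the clause boundary.
Strong reading: for every (h,t) with mapped(h,t), hiked(h,t) ∧ rated(h,t).
Restrictor pairs: (h1,t2) ✗  (h1,t4) ✓  (h2,t3) ✓  (h3,t1) ✓  (h3,t2) ✓  (h3,t3) ✗  (h3,t4) ✓  (h4,t2) ✓  (h4,t4) ✓  (h5,t1) ✓  (h5,t2) ✓  (h5,t3) ✓  (h5,t4) ✗  (h6,t3) ✓  (h6,t4) ✓  (h7,t1) ✓  (h7,t2) ✓  (h7,t3) ✓
Counterexamples (restrictor pairs failing the scope): 3.

3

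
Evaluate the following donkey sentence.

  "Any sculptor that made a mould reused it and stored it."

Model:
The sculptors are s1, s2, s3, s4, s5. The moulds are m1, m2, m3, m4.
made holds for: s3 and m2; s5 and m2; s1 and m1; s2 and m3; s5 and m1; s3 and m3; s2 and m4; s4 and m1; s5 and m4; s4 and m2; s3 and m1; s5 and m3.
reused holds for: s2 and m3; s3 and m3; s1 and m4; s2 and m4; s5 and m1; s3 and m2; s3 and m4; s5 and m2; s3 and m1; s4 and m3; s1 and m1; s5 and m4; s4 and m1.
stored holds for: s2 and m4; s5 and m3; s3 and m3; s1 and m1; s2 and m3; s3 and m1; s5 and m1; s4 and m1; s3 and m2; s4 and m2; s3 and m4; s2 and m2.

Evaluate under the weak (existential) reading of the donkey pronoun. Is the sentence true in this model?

"it" takes "a mould" as antecedent — a donkey pronoun bound across the clause boundary.
Weak reading: every sculptor s with some made-mould has at least one made-mould m such that reused(s,m) ∧ stored(s,m).
Per sculptor: s1:✓  s2:✓  s3:✓  s4:✓  s5:✓
Every sculptor in the restrictor has a witness.

True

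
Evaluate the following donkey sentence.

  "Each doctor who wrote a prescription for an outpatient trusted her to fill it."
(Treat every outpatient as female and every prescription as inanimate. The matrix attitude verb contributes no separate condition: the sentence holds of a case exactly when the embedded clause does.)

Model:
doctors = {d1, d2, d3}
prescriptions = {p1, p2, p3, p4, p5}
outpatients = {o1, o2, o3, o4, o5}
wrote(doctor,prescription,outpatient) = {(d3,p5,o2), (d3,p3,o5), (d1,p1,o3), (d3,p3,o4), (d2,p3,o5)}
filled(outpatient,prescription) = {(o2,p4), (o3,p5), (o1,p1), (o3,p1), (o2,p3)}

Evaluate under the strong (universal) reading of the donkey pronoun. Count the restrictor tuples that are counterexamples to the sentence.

"her" takes "an outpatient" as antecedent and "it" takes "a prescription"; both are donkey pronouns co-varying with the restrictor.
Strong reading: for every (d,p,o) with wrote(d,p,o), filled(o,p).
Restrictor triples: (d1,p1,o3)→filled(o3,p1) ✓  (d2,p3,o5)→filled(o5,p3) ✗  (d3,p3,o4)→filled(o4,p3) ✗  (d3,p3,o5)→filled(o5,p3) ✗  (d3,p5,o2)→filled(o2,p5) ✗
Counterexamples (restrictor triples failing the scope): 4.

4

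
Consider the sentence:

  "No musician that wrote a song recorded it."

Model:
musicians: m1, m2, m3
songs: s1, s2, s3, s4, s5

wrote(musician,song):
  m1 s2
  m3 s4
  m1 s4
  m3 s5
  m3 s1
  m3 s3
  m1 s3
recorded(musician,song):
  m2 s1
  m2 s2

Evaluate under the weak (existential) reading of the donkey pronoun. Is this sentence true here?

"it" takes "a song" as antecedent — a donkey pronoun bound across the clause boundary.
Truth condition: for no (m,s) with wrote(m,s) does recorded(m,s) hold.
Restrictor pairs — does the scope hold? (m1,s2):fails  (m1,s3):fails  (m1,s4):fails  (m3,s1):fails  (m3,s3):fails  (m3,s4):fails  (m3,s5):fails
Scope holds for no restrictor pair, so the sentence is true.

True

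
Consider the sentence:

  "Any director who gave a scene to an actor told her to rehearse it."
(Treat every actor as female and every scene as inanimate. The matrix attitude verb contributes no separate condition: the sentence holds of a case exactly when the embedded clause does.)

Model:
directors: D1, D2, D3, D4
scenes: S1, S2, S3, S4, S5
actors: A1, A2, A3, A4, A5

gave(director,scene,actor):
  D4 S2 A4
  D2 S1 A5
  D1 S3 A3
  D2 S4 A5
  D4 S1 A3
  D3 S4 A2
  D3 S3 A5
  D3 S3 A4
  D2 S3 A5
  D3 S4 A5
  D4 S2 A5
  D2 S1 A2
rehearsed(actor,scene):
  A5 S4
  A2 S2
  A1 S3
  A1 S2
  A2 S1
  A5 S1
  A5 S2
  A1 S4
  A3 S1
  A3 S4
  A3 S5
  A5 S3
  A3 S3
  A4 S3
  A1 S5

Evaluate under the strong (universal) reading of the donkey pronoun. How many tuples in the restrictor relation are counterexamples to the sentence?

2

"her" takes "an actor" as antecedent and "it" takes "a scene"; both are donkey pronouns co-varying with the restrictor.
Strong reading: for every (d,s,a) with gave(d,s,a), rehearsed(a,s).
Restrictor triples: (D1,S3,A3)→rehearsed(A3,S3) ✓  (D2,S1,A2)→rehearsed(A2,S1) ✓  (D2,S1,A5)→rehearsed(A5,S1) ✓  (D2,S3,A5)→rehearsed(A5,S3) ✓  (D2,S4,A5)→rehearsed(A5,S4) ✓  (D3,S3,A4)→rehearsed(A4,S3) ✓  (D3,S3,A5)→rehearsed(A5,S3) ✓  (D3,S4,A2)→rehearsed(A2,S4) ✗  (D3,S4,A5)→rehearsed(A5,S4) ✓  (D4,S1,A3)→rehearsed(A3,S1) ✓  (D4,S2,A4)→rehearsed(A4,S2) ✗  (D4,S2,A5)→rehearsed(A5,S2) ✓
Counterexamples (restrictor triples failing the scope): 2.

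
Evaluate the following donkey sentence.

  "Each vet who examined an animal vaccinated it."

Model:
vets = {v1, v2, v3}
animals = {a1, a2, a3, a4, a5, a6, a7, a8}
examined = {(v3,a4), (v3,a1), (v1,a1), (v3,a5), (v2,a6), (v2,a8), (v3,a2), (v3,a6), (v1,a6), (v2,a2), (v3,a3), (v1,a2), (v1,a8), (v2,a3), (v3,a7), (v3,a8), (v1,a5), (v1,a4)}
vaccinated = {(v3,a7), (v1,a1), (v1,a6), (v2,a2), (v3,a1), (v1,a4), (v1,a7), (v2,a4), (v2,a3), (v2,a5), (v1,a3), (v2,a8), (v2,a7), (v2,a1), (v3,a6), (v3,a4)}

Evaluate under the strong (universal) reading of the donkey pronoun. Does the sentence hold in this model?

False

"it" takes "an animal" as antecedent — a donkey pronoun bound across the clause boundary.
Strong reading: for every (v,a) with examined(v,a), vaccinated(v,a).
Restrictor pairs: (v1,a1) ✓  (v1,a2) ✗  (v1,a4) ✓  (v1,a5) ✗  (v1,a6) ✓  (v1,a8) ✗  (v2,a2) ✓  (v2,a3) ✓  (v2,a6) ✗  (v2,a8) ✓  (v3,a1) ✓  (v3,a2) ✗  (v3,a3) ✗  (v3,a4) ✓  (v3,a5) ✗  (v3,a6) ✓  (v3,a7) ✓  (v3,a8) ✗
Counterexample: (v1,a2) is in examined but fails the scope.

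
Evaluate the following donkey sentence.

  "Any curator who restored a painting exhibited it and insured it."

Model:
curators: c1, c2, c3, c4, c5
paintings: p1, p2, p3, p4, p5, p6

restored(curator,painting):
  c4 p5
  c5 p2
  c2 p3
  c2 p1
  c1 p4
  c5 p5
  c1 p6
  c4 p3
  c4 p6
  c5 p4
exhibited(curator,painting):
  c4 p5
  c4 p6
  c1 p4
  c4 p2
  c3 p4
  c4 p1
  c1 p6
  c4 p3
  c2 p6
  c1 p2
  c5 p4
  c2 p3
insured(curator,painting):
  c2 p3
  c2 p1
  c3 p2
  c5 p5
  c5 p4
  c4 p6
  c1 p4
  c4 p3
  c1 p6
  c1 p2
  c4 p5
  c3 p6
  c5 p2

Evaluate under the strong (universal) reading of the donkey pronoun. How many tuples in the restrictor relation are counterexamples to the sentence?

3

"it" takes "a painting" as antecedent — a donkey pronoun bound across the clause boundary.
Strong reading: for every (c,p) with restored(c,p), exhibited(c,p) ∧ insured(c,p).
Restrictor pairs: (c1,p4) ✓  (c1,p6) ✓  (c2,p1) ✗  (c2,p3) ✓  (c4,p3) ✓  (c4,p5) ✓  (c4,p6) ✓  (c5,p2) ✗  (c5,p4) ✓  (c5,p5) ✗
Counterexamples (restrictor pairs failing the scope): 3.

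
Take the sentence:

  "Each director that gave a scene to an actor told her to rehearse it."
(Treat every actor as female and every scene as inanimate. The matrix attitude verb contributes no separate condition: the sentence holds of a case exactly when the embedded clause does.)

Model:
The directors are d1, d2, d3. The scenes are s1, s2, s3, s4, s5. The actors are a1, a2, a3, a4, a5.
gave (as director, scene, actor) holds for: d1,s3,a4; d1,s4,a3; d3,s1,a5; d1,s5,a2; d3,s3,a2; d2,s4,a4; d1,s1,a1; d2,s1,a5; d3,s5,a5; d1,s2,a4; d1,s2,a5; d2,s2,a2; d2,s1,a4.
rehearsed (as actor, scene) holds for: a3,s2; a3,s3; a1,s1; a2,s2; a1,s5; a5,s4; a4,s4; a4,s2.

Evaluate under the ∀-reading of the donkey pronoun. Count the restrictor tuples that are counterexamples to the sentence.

9

"her" takes "an actor" as antecedent and "it" takes "a scene"; both are donkey pronouns co-varying with the restrictor.
Strong reading: for every (d,s,a) with gave(d,s,a), rehearsed(a,s).
Restrictor triples: (d1,s1,a1)→rehearsed(a1,s1) ✓  (d1,s2,a4)→rehearsed(a4,s2) ✓  (d1,s2,a5)→rehearsed(a5,s2) ✗  (d1,s3,a4)→rehearsed(a4,s3) ✗  (d1,s4,a3)→rehearsed(a3,s4) ✗  (d1,s5,a2)→rehearsed(a2,s5) ✗  (d2,s1,a4)→rehearsed(a4,s1) ✗  (d2,s1,a5)→rehearsed(a5,s1) ✗  (d2,s2,a2)→rehearsed(a2,s2) ✓  (d2,s4,a4)→rehearsed(a4,s4) ✓  (d3,s1,a5)→rehearsed(a5,s1) ✗  (d3,s3,a2)→rehearsed(a2,s3) ✗  (d3,s5,a5)→rehearsed(a5,s5) ✗
Counterexamples (restrictor triples failing the scope): 9.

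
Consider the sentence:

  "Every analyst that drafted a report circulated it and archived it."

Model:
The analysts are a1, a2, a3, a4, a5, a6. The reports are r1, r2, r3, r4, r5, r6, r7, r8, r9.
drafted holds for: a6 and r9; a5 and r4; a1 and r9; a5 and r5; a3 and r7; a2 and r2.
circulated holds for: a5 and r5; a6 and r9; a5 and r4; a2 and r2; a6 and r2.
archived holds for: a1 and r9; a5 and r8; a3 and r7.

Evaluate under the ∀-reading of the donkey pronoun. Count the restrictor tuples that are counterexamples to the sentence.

6

"it" takes "a report" as antecedent — a donkey pronoun bound across the clause boundary.
Strong reading: for every (a,r) with drafted(a,r), circulated(a,r) ∧ archived(a,r).
Restrictor pairs: (a1,r9) ✗  (a2,r2) ✗  (a3,r7) ✗  (a5,r4) ✗  (a5,r5) ✗  (a6,r9) ✗
Counterexamples (restrictor pairs failing the scope): 6.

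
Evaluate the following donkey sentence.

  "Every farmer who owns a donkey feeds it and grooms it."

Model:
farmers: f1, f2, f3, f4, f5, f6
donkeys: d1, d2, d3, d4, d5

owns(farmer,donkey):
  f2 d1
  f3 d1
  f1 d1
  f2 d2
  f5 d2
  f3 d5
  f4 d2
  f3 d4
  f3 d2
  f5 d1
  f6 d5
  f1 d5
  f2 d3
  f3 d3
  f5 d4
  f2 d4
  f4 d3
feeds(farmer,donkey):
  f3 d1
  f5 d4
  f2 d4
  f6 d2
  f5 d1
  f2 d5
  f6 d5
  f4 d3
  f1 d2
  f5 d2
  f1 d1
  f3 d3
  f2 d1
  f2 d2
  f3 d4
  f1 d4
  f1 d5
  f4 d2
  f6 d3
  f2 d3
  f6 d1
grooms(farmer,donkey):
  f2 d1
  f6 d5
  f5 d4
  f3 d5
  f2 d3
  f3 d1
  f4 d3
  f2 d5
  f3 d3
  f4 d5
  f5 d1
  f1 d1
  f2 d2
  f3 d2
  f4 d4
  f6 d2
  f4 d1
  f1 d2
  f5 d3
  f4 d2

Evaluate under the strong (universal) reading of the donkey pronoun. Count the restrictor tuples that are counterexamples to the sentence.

6

"it" takes "a donkey" as antecedent — a donkey pronoun bound across the clause boundary.
Strong reading: for every (f,d) with owns(f,d), feeds(f,d) ∧ grooms(f,d).
Restrictor pairs: (f1,d1) ✓  (f1,d5) ✗  (f2,d1) ✓  (f2,d2) ✓  (f2,d3) ✓  (f2,d4) ✗  (f3,d1) ✓  (f3,d2) ✗  (f3,d3) ✓  (f3,d4) ✗  (f3,d5) ✗  (f4,d2) ✓  (f4,d3) ✓  (f5,d1) ✓  (f5,d2) ✗  (f5,d4) ✓  (f6,d5) ✓
Counterexamples (restrictor pairs failing the scope): 6.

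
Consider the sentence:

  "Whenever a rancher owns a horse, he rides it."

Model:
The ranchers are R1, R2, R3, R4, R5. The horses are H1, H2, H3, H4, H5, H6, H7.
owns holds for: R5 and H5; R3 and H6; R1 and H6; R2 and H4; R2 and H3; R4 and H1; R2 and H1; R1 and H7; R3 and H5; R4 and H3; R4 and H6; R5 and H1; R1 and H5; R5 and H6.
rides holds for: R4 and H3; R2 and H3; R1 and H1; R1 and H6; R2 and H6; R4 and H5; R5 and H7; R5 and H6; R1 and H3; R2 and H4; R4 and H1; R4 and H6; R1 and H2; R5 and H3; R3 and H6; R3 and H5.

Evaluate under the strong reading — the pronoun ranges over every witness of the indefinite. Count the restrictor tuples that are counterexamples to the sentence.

"it" takes "a horse" as antecedent — a donkey pronoun bound across the clause boundary.
Strong reading: for every (r,h) with owns(r,h), rides(r,h).
Restrictor pairs: (R1,H5) ✗  (R1,H6) ✓  (R1,H7) ✗  (R2,H1) ✗  (R2,H3) ✓  (R2,H4) ✓  (R3,H5) ✓  (R3,H6) ✓  (R4,H1) ✓  (R4,H3) ✓  (R4,H6) ✓  (R5,H1) ✗  (R5,H5) ✗  (R5,H6) ✓
Counterexamples (restrictor pairs failing the scope): 5.

5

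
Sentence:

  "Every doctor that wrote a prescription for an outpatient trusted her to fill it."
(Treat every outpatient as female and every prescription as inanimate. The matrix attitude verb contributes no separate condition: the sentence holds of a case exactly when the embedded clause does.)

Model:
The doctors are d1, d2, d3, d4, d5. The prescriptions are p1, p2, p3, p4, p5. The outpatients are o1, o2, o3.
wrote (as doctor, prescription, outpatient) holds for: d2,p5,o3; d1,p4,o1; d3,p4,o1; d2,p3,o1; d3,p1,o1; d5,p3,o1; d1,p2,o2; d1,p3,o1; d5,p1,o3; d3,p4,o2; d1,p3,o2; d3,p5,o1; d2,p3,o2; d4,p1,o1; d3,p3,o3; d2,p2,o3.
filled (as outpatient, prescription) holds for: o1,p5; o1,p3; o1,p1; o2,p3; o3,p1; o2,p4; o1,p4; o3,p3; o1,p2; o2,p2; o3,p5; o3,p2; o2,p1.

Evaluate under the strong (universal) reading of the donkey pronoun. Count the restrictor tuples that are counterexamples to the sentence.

0

"her" takes "an outpatient" as antecedent and "it" takes "a prescription"; both are donkey pronouns co-varying with the restrictor.
Strong reading: for every (d,p,o) with wrote(d,p,o), filled(o,p).
Restrictor triples: (d1,p2,o2)→filled(o2,p2) ✓  (d1,p3,o1)→filled(o1,p3) ✓  (d1,p3,o2)→filled(o2,p3) ✓  (d1,p4,o1)→filled(o1,p4) ✓  (d2,p2,o3)→filled(o3,p2) ✓  (d2,p3,o1)→filled(o1,p3) ✓  (d2,p3,o2)→filled(o2,p3) ✓  (d2,p5,o3)→filled(o3,p5) ✓  (d3,p1,o1)→filled(o1,p1) ✓  (d3,p3,o3)→filled(o3,p3) ✓  (d3,p4,o1)→filled(o1,p4) ✓  (d3,p4,o2)→filled(o2,p4) ✓  (d3,p5,o1)→filled(o1,p5) ✓  (d4,p1,o1)→filled(o1,p1) ✓  (d5,p1,o3)→filled(o3,p1) ✓  (d5,p3,o1)→filled(o1,p3) ✓
Counterexamples (restrictor triples failing the scope): 0.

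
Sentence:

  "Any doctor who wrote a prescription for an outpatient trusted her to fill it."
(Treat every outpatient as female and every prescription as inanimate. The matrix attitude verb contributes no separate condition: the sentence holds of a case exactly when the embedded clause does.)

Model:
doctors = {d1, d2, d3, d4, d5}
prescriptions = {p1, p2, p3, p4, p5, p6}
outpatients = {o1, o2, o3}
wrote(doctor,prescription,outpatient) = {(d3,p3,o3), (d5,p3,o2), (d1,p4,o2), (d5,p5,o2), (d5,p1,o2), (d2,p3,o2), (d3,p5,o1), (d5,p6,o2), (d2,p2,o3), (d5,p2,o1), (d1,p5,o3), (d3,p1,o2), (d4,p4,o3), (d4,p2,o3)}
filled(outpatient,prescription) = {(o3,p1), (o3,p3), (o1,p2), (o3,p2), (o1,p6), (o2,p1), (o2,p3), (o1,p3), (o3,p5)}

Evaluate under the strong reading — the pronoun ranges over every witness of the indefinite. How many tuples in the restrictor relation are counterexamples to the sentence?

5

"her" takes "an outpatient" as antecedent and "it" takes "a prescription"; both are donkey pronouns co-varying with the restrictor.
Strong reading: for every (d,p,o) with wrote(d,p,o), filled(o,p).
Restrictor triples: (d1,p4,o2)→filled(o2,p4) ✗  (d1,p5,o3)→filled(o3,p5) ✓  (d2,p2,o3)→filled(o3,p2) ✓  (d2,p3,o2)→filled(o2,p3) ✓  (d3,p1,o2)→filled(o2,p1) ✓  (d3,p3,o3)→filled(o3,p3) ✓  (d3,p5,o1)→filled(o1,p5) ✗  (d4,p2,o3)→filled(o3,p2) ✓  (d4,p4,o3)→filled(o3,p4) ✗  (d5,p1,o2)→filled(o2,p1) ✓  (d5,p2,o1)→filled(o1,p2) ✓  (d5,p3,o2)→filled(o2,p3) ✓  (d5,p5,o2)→filled(o2,p5) ✗  (d5,p6,o2)→filled(o2,p6) ✗
Counterexamples (restrictor triples failing the scope): 5.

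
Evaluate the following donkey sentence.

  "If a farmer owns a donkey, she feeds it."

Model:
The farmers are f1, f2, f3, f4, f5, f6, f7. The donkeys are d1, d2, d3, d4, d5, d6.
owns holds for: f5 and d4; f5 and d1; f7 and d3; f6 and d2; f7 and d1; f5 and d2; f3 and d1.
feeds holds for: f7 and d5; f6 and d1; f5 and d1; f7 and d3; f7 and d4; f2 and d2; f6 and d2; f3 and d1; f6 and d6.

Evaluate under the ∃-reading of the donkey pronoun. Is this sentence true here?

True

"it" takes "a donkey" as antecedent — a donkey pronoun bound across the clause boundary.
Weak reading: every farmer f with some owns-donkey has at least one owns-donkey d such that feeds(f,d).
Per farmer: f3:✓  f5:✓  f6:✓  f7:✓
Every farmer in the restrictor has a witness.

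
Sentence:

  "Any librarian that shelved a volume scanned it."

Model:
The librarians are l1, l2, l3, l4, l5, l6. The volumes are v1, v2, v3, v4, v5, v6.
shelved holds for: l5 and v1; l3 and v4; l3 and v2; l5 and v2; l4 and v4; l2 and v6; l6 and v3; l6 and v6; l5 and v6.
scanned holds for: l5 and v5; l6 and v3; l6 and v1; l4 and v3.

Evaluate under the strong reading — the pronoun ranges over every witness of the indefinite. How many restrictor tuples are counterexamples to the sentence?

"it" takes "a volume" as antecedent — a donkey pronoun bound across the clause boundary.
Strong reading: for every (l,v) with shelved(l,v), scanned(l,v).
Restrictor pairs: (l2,v6) ✗  (l3,v2) ✗  (l3,v4) ✗  (l4,v4) ✗  (l5,v1) ✗  (l5,v2) ✗  (l5,v6) ✗  (l6,v3) ✓  (l6,v6) ✗
Counterexamples (restrictor pairs failing the scope): 8.

8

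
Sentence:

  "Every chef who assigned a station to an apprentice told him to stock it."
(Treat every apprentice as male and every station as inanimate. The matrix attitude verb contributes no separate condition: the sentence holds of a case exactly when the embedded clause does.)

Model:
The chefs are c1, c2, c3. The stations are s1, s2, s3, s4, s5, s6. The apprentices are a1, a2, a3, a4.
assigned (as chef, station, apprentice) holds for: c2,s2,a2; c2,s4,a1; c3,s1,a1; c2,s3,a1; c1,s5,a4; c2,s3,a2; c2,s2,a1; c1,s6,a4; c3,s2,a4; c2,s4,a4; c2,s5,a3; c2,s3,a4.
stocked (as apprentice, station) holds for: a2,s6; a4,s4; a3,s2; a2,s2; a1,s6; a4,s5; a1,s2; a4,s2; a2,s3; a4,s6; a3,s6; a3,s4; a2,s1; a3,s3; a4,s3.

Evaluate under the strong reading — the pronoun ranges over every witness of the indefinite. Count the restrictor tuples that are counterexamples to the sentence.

"him" takes "an apprentice" as antecedent and "it" takes "a station"; both are donkey pronouns co-varying with the restrictor.
Strong reading: for every (c,s,a) with assigned(c,s,a), stocked(a,s).
Restrictor triples: (c1,s5,a4)→stocked(a4,s5) ✓  (c1,s6,a4)→stocked(a4,s6) ✓  (c2,s2,a1)→stocked(a1,s2) ✓  (c2,s2,a2)→stocked(a2,s2) ✓  (c2,s3,a1)→stocked(a1,s3) ✗  (c2,s3,a2)→stocked(a2,s3) ✓  (c2,s3,a4)→stocked(a4,s3) ✓  (c2,s4,a1)→stocked(a1,s4) ✗  (c2,s4,a4)→stocked(a4,s4) ✓  (c2,s5,a3)→stocked(a3,s5) ✗  (c3,s1,a1)→stocked(a1,s1) ✗  (c3,s2,a4)→stocked(a4,s2) ✓
Counterexamples (restrictor triples failing the scope): 4.

4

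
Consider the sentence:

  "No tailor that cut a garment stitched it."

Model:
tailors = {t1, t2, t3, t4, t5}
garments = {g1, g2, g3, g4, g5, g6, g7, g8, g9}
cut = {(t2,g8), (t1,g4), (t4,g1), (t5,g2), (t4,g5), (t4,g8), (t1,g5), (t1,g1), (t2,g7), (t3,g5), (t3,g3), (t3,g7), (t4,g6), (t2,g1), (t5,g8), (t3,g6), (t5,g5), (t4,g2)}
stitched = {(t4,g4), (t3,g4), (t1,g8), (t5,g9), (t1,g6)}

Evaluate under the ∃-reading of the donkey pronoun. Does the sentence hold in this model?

True

"it" takes "a garment" as antecedent — a donkey pronoun bound across the clause boundary.
Truth condition: for no (t,g) with cut(t,g) does stitched(t,g) hold.
Restrictor pairs — does the scope hold? (t1,g1):fails  (t1,g4):fails  (t1,g5):fails  (t2,g1):fails  (t2,g7):fails  (t2,g8):fails  (t3,g3):fails  (t3,g5):fails  (t3,g6):fails  (t3,g7):fails  (t4,g1):fails  (t4,g2):fails  (t4,g5):fails  (t4,g6):fails  (t4,g8):fails  (t5,g2):fails  (t5,g5):fails  (t5,g8):fails
Scope holds for no restrictor pair, so the sentence is true.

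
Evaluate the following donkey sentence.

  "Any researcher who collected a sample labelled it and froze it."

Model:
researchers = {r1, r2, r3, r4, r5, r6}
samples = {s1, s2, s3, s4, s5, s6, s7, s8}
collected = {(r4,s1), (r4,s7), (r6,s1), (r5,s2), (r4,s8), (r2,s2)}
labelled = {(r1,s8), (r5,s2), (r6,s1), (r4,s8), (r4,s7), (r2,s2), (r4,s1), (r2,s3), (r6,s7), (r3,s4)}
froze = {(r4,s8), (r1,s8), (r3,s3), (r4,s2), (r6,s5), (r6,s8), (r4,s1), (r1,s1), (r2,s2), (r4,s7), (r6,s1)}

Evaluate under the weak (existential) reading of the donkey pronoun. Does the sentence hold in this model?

"it" takes "a sample" as antecedent — a donkey pronoun bound across the clause boundary.
Weak reading: every researcher r with some collected-sample has at least one collected-sample s such that labelled(r,s) ∧ froze(r,s).
Per researcher: r2:✓  r4:✓  r5:✗  r6:✓
r5 has no witness among its collected-samples.

False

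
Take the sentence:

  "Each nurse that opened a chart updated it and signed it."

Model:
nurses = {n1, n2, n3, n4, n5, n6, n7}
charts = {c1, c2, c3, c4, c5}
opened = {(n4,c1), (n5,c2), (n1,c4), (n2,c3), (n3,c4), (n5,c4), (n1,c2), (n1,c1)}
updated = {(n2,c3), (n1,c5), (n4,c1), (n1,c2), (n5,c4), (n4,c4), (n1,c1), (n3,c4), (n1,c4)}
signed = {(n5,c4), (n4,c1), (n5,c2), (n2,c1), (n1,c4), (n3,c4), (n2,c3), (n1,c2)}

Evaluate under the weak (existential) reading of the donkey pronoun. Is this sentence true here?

True

"it" takes "a chart" as antecedent — a donkey pronoun bound across the clause boundary.
Weak reading: every nurse n with some opened-chart has at least one opened-chart c such that updated(n,c) ∧ signed(n,c).
Per nurse: n1:✓  n2:✓  n3:✓  n4:✓  n5:✓
Every nurse in the restrictor has a witness.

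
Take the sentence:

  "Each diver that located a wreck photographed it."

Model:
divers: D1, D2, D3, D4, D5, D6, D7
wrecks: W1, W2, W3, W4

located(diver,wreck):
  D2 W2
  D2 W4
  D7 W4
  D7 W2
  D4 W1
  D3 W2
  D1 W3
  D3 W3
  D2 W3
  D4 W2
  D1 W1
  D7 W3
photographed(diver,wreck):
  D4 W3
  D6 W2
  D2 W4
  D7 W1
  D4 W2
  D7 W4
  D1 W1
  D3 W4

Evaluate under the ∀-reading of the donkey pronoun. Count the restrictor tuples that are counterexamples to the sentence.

"it" takes "a wreck" as antecedent — a donkey pronoun bound across the clause boundary.
Strong reading: for every (d,w) with located(d,w), photographed(d,w).
Restrictor pairs: (D1,W1) ✓  (D1,W3) ✗  (D2,W2) ✗  (D2,W3) ✗  (D2,W4) ✓  (D3,W2) ✗  (D3,W3) ✗  (D4,W1) ✗  (D4,W2) ✓  (D7,W2) ✗  (D7,W3) ✗  (D7,W4) ✓
Counterexamples (restrictor pairs failing the scope): 8.

8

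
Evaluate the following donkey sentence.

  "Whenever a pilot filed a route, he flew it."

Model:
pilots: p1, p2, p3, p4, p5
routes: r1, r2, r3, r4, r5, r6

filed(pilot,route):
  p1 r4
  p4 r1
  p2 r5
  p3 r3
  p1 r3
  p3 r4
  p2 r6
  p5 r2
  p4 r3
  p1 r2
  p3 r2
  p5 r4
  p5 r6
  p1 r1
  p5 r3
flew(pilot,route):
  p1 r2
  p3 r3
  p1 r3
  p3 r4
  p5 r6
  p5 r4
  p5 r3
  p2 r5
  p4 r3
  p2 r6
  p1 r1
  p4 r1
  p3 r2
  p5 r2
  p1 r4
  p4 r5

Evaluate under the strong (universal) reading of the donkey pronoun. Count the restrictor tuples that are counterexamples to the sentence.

"it" takes "a route" as antecedent — a donkey pronoun bound across the clause boundary.
Strong reading: for every (p,r) with filed(p,r), flew(p,r).
Restrictor pairs: (p1,r1) ✓  (p1,r2) ✓  (p1,r3) ✓  (p1,r4) ✓  (p2,r5) ✓  (p2,r6) ✓  (p3,r2) ✓  (p3,r3) ✓  (p3,r4) ✓  (p4,r1) ✓  (p4,r3) ✓  (p5,r2) ✓  (p5,r3) ✓  (p5,r4) ✓  (p5,r6) ✓
Counterexamples (restrictor pairs failing the scope): 0.

0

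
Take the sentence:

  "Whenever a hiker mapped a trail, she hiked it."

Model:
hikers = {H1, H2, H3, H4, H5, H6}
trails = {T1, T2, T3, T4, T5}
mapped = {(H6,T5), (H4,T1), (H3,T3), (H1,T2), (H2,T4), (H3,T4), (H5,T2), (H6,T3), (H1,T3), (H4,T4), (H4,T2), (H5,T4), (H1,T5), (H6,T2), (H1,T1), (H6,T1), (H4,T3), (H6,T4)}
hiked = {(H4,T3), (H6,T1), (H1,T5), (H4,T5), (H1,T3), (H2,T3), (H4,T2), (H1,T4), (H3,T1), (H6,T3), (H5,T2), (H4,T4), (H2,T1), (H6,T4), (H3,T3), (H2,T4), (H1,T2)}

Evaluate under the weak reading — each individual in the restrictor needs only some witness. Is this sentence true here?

True

"it" takes "a trail" as antecedent — a donkey pronoun bound across the clause boundary.
Weak reading: every hiker h with some mapped-trail has at least one mapped-trail t such that hiked(h,t).
Per hiker: H1:✓  H2:✓  H3:✓  H4:✓  H5:✓  H6:✓
Every hiker in the restrictor has a witness.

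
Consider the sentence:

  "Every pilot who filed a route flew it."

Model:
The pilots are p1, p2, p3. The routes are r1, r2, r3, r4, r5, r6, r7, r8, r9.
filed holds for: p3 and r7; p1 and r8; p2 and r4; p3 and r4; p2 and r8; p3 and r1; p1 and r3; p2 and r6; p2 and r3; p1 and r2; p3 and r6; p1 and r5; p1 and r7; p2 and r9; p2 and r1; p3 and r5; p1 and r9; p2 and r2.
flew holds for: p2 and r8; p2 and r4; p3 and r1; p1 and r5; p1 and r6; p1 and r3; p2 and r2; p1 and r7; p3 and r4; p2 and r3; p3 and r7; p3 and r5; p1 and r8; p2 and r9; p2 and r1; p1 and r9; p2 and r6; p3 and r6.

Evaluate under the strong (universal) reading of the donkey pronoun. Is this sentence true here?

"it" takes "a route" as antecedent — a donkey pronoun bound across the clause boundary.
Strong reading: for every (p,r) with filed(p,r), flew(p,r).
Restrictor pairs: (p1,r2) ✗  (p1,r3) ✓  (p1,r5) ✓  (p1,r7) ✓  (p1,r8) ✓  (p1,r9) ✓  (p2,r1) ✓  (p2,r2) ✓  (p2,r3) ✓  (p2,r4) ✓  (p2,r6) ✓  (p2,r8) ✓  (p2,r9) ✓  (p3,r1) ✓  (p3,r4) ✓  (p3,r5) ✓  (p3,r6) ✓  (p3,r7) ✓
Counterexample: (p1,r2) is in filed but fails the scope.

False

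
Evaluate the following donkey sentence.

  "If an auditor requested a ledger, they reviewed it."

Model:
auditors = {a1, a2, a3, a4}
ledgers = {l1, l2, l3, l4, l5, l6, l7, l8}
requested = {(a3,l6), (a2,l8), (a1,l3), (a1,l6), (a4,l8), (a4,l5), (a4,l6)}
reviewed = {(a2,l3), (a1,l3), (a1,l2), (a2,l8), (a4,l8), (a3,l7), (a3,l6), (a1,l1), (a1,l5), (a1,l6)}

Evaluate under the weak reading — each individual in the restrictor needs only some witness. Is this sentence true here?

True

"it" takes "a ledger" as antecedent — a donkey pronoun bound across the clause boundary.
Weak reading: every auditor a with some requested-ledger has at least one requested-ledger l such that reviewed(a,l).
Per auditor: a1:✓  a2:✓  a3:✓  a4:✓
Every auditor in the restrictor has a witness.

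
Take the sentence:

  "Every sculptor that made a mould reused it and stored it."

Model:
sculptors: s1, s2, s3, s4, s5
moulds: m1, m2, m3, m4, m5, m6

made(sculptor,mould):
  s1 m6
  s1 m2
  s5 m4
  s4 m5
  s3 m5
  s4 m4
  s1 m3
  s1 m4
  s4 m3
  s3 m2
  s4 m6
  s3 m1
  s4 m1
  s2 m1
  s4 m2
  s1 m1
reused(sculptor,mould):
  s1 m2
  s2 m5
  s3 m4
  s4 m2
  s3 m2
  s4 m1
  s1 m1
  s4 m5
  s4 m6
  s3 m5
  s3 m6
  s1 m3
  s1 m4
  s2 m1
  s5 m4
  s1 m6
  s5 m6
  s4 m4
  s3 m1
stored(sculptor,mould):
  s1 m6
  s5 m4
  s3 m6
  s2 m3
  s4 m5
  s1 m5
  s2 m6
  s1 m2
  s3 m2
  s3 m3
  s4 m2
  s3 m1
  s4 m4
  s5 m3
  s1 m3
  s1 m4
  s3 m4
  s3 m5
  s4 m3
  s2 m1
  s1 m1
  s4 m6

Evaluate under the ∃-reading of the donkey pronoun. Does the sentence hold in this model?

True

"it" takes "a mould" as antecedent — a donkey pronoun bound across the clause boundary.
Weak reading: every sculptor s with some made-mould has at least one made-mould m such that reused(s,m) ∧ stored(s,m).
Per sculptor: s1:✓  s2:✓  s3:✓  s4:✓  s5:✓
Every sculptor in the restrictor has a witness.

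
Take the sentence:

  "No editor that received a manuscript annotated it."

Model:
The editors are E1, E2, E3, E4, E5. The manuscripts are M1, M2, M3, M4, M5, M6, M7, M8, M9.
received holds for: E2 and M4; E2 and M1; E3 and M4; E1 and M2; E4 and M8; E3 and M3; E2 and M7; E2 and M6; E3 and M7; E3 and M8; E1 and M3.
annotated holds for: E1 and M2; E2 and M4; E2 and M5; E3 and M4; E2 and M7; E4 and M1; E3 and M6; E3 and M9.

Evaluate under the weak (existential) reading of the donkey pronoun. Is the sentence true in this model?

False

"it" takes "a manuscript" as antecedent — a donkey pronoun bound across the clause boundary.
Truth condition: for no (e,m) with received(e,m) does annotated(e,m) hold.
Restrictor pairs — does the scope hold? (E1,M2):holds  (E1,M3):fails  (E2,M1):fails  (E2,M4):holds  (E2,M6):fails  (E2,M7):holds  (E3,M3):fails  (E3,M4):holds  (E3,M7):fails  (E3,M8):fails  (E4,M8):fails
Scope holds for 4 pair(s), so the sentence is false.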